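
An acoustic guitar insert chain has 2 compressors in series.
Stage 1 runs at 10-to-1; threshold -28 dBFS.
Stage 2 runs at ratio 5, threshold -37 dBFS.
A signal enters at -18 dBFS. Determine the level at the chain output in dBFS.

-35 dBFS

Stage 1: 10 dB above -28 dBFS, reduced 10:1 to 1 dB above → -27 dBFS.
Stage 2: 10 dB above -37 dBFS, reduced 5:1 to 2 dB above → -35 dBFS.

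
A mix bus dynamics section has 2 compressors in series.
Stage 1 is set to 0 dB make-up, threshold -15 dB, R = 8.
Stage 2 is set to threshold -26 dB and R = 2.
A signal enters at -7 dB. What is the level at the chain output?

-20 dB

Stage 1: -7 dB is 8 dB over -15 dB; at 8:1 that becomes 1 dB over, giving -14 dB.
Stage 2: -14 dB is 12 dB over -26 dB; at 2:1 that becomes 6 dB over, giving -20 dB.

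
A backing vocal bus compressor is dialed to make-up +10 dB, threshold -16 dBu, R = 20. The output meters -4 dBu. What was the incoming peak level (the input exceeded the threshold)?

24 dBu

Before make-up, the level was -4 − 10 = -14 dBu.
That's 2 dB above the -16 dBu threshold.
Before 20:1 compression the overshoot was 2 × 20 = 40 dB, so input = -16 + 40 = 24 dBu.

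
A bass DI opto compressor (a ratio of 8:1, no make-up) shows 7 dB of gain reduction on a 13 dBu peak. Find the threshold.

Let T be the threshold. Output overshoot = (input overshoot)/R, so 6 − T = (13 − T)/8.
8·(6 − T) = 13 − T → 7·T = 48 − 13 = 35.
T = 35/7 = 5 dBu.

5 dBu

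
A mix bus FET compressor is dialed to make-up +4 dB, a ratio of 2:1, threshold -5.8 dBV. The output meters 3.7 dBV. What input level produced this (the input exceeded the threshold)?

Stripping the +4 dB make-up gives -0.3 dBV at the gain stage.
That's 5.5 dB above the -5.8 dBV threshold.
Undo the ratio: input overshoot = 5.5 × 2 = 11 dB, giving input = 5.2 dBV.

5.2 dBV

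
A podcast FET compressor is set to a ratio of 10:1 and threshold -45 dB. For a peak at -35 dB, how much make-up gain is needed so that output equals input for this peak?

Overshoot 10 dB → 10/10 = 1 dB after compression, so the compressed level is -45 + 1 = -44 dB.
Make-up = target − compressed = -35 − (-44) = 9 dB.

9 dB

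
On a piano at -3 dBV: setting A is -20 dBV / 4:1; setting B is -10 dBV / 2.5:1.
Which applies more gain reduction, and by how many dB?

A: 17 dB over, compressed to 4.25 dB over, so 12.75 dB of GR.
B: 7 dB over, compressed to 2.8 dB over, so 4.2 dB of GR.
A reduces 8.55 dB more.

A, by 8.55 dB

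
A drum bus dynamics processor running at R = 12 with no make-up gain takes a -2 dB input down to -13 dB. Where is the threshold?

Let T be the threshold. Output overshoot = (input overshoot)/R, so -13 − T = (-2 − T)/12.
12·(-13 − T) = -2 − T → 11·T = -156 − (-2) = -154.
T = -154/11 = -14 dB.

-14 dB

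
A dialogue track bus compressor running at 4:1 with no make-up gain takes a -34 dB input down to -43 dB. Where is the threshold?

-46 dB

Let T be the threshold. Output overshoot = (input overshoot)/R, so -43 − T = (-34 − T)/4.
4·(-43 − T) = -34 − T → 3·T = -172 − (-34) = -138.
T = -138/3 = -46 dB.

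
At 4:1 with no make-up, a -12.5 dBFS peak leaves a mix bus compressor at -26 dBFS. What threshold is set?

-30.5 dBFS

Gain reduction = -12.5 − (-26) = 13.5 dB; output overshoot = GR / (R − 1) = 13.5 / 3 = 4.5 dB.
Threshold = output − output overshoot = -26 − 4.5 = -30.5 dBFS.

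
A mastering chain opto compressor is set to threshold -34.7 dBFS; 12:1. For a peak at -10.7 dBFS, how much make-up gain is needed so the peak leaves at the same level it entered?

22 dB

Overshoot 24 dB → 24/12 = 2 dB after compression, so the compressed level is -34.7 + 2 = -32.7 dBFS.
Make-up = target − compressed = -10.7 − (-32.7) = 22 dB.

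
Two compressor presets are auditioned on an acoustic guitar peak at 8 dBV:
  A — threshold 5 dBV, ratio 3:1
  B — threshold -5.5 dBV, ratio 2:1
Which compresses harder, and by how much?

A: 3 dB over, compressed to 1 dB over, so 2 dB of GR.
B: 13.5 dB over, compressed to 6.75 dB over, so 6.75 dB of GR.
B applies 4.75 dB more gain reduction.

B, by 4.75 dB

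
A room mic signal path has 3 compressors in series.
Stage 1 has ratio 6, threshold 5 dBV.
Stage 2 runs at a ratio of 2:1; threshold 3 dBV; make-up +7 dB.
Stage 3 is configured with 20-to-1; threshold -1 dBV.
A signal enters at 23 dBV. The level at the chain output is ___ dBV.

Stage 1: 23 dBV is 18 dB over 5 dBV; at 6:1 that becomes 3 dB over, giving 8 dBV.
Stage 2: overshoot 5 dB → 5/2 = 2.5 dB → 5.5 dBV; +7 dB make-up → 12.5 dBV.
Stage 3: 12.5 dBV is 13.5 dB over -1 dBV; at 20:1 that becomes 0.675 dB over, giving -0.325 dBV.

-0.325 dBV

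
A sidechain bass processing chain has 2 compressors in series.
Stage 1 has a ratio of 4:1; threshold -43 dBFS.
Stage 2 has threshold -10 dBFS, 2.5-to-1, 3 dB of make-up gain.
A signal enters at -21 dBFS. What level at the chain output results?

Stage 1: overshoot 22 dB → 22/4 = 5.5 dB → -37.5 dBFS.
Stage 2: -37.5 dBFS ≤ -10 dBFS, so stage 2 doesn't engage; make-up brings it to -34.5 dBFS.

-34.5 dBFS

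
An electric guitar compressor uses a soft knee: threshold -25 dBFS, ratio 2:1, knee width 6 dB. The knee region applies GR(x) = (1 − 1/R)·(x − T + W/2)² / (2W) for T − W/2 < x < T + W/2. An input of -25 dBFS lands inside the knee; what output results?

x − T + W/2 = -25 − (-25) + 3 = 3.
GR = (1 − 1/2) × 3² / 12 = 0.5 × 9 / 12 = 0.375 dB.
Output = -25 − 0.375 = -25.375 dBFS.

-25.375 dBFS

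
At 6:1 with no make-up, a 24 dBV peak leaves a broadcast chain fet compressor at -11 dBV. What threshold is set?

Let T be the threshold. Output overshoot = (input overshoot)/R, so -11 − T = (24 − T)/6.
6·(-11 − T) = 24 − T → 5·T = -66 − 24 = -90.
T = -90/5 = -18 dBV.

-18 dBV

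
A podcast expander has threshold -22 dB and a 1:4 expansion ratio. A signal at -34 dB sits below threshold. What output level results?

The input is 12 dB below the -22 dB threshold.
A 1:4 expander multiplies undershoot by 4: 12 × 4 = 48 dB below threshold.
Output = -22 − 48 = -70 dB.

-70 dB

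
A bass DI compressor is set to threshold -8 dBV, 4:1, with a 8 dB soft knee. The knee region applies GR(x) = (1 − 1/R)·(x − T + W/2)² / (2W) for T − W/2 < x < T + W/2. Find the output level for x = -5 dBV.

x − T + W/2 = -5 − (-8) + 4 = 7.
GR = (1 − 1/4) × 7² / 16 = 0.75 × 49 / 16 = 2.296875 dB.
Output = -5 − 2.296875 = -7.296875 dBV.

-7.296875 dBV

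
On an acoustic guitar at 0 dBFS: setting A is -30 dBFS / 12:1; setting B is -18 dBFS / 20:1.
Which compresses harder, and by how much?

A: 30 dB over, compressed to 2.5 dB over, so 27.5 dB of GR.
B: 18 dB over, compressed to 0.9 dB over, so 17.1 dB of GR.
Difference: 10.4 dB in favour of A.

A, by 10.4 dB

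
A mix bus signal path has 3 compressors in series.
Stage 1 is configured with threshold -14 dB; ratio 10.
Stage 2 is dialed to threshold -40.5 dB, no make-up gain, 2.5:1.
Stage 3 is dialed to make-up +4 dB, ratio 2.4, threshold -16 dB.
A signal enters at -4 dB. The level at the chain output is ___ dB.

-25.5 dB

Stage 1: 10 dB above -14 dB, reduced 10:1 to 1 dB above → -13 dB.
Stage 2: overshoot 27.5 dB → 27.5/2.5 = 11 dB → -29.5 dB.
Stage 3: -29.5 dB is at or below the -16 dB threshold — no compression; make-up brings it to -25.5 dB.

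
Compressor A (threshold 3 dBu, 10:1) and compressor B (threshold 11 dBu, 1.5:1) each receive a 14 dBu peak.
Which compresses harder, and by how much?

A, by 8.9 dB

A: overshoot 11 dB → output overshoot 1.1 dB → GR 9.9 dB.
B: overshoot 3 dB → output overshoot 2 dB → GR 1 dB.
A reduces 8.9 dB more.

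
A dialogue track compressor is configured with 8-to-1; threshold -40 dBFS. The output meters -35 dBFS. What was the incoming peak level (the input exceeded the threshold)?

0 dBFS

Post-compression overshoot = -35 − (-40) = 5 dB.
Before 8:1 compression the overshoot was 5 × 8 = 40 dB, so input = -40 + 40 = 0 dBFS.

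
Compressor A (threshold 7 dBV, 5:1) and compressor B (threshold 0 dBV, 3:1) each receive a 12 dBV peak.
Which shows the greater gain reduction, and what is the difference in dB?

A: overshoot 5 dB → output overshoot 1 dB → GR 4 dB.
B: overshoot 12 dB → output overshoot 4 dB → GR 8 dB.
Difference: 4 dB in favour of B.

B, by 4 dB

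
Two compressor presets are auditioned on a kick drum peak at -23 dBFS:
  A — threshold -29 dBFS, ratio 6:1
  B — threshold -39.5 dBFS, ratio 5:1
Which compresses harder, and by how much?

A: 6 dB over, compressed to 1 dB over, so 5 dB of GR.
B: 16.5 dB over, compressed to 3.3 dB over, so 13.2 dB of GR.
Difference: 8.2 dB in favour of B.

B, by 8.2 dB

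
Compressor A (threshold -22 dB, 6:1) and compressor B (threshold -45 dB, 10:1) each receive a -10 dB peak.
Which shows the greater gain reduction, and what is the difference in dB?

B, by 21.5 dB

A: 12 dB over, compressed to 2 dB over, so 10 dB of GR.
B: 35 dB over, compressed to 3.5 dB over, so 31.5 dB of GR.
B applies 21.5 dB more gain reduction.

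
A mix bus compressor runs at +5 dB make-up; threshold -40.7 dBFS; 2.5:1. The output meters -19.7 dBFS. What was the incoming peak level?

-0.7 dBFS

Before make-up, the level was -19.7 − 5 = -24.7 dBFS.
That's 16 dB above the -40.7 dBFS threshold.
Before 2.5:1 compression the overshoot was 16 × 2.5 = 40 dB, so input = -40.7 + 40 = -0.7 dBFS.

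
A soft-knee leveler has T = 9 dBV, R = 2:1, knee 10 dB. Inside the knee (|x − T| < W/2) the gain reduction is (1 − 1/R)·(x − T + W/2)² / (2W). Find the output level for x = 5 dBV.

x − T + W/2 = 5 − 9 + 5 = 1.
GR = (1 − 1/2) × 1² / 20 = 0.5 × 1 / 20 = 0.025 dB.
Output = 5 − 0.025 = 4.975 dBV.

4.975 dBV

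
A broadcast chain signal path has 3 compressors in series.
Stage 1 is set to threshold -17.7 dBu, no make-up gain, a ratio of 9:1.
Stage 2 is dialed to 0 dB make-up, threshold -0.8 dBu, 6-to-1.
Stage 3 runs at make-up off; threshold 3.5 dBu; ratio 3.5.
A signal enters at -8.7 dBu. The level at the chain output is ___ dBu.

-16.7 dBu

Stage 1: 9 dB above -17.7 dBu, reduced 9:1 to 1 dB above → -16.7 dBu.
Stage 2: -16.7 dBu is at or below the -0.8 dBu threshold — no compression; output -16.7 dBu.
Stage 3: -16.7 dBu is at or below the 3.5 dBu threshold — no compression; output -16.7 dBu.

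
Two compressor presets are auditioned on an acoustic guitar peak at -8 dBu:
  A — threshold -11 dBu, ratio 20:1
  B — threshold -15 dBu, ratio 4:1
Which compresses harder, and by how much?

A: GR = 3 − 3/20 = 2.85 dB.
B: GR = 7 − 7/4 = 5.25 dB.
B applies 2.4 dB more gain reduction.

B, by 2.4 dB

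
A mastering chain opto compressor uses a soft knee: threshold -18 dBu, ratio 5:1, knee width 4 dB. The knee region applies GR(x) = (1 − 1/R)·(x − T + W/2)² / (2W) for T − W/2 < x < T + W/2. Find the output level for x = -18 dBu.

-18.4 dBu

x − T + W/2 = -18 − (-18) + 2 = 2.
GR = (1 − 1/5) × 2² / 8 = 0.8 × 4 / 8 = 0.4 dB.
Output = -18 − 0.4 = -18.4 dBu.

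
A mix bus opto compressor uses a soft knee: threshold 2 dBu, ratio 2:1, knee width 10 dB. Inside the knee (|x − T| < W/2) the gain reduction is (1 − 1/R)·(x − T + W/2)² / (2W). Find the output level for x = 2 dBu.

1.375 dBu

x − T + W/2 = 2 − 2 + 5 = 5.
GR = (1 − 1/2) × 5² / 20 = 0.5 × 25 / 20 = 0.625 dB.
Output = 2 − 0.625 = 1.375 dBu.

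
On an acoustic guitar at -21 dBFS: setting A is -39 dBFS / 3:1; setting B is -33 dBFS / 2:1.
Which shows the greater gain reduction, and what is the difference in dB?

A: 18 dB over, compressed to 6 dB over, so 12 dB of GR.
B: 12 dB over, compressed to 6 dB over, so 6 dB of GR.
A applies 6 dB more gain reduction.

A, by 6 dB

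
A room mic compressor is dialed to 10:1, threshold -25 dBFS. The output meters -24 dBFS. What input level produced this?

-15 dBFS

Post-compression overshoot = -24 − (-25) = 1 dB.
Before 10:1 compression the overshoot was 1 × 10 = 10 dB, so input = -25 + 10 = -15 dBFS.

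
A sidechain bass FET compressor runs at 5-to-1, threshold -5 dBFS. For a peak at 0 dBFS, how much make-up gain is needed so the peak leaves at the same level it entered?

4 dB

Without make-up, output = threshold + overshoot/5 = -5 + 1 = -4 dBFS.
Gap to target: 4 dB.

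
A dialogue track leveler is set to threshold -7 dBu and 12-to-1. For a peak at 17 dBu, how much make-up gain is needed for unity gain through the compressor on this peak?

22 dB

The peak compresses to -7 + 24/12 = -5 dBu.
To reach 17 dBu requires 17 − (-5) = 22 dB of make-up.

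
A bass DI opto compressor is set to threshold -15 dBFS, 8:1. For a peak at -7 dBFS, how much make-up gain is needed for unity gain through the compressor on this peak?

7 dB

Overshoot 8 dB → 8/8 = 1 dB after compression, so the compressed level is -15 + 1 = -14 dBFS.
Make-up = target − compressed = -7 − (-14) = 7 dB.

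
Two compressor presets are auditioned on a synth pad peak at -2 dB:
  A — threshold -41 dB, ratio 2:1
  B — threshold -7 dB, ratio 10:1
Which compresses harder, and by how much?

A, by 15 dB

A: overshoot 39 dB → output overshoot 19.5 dB → GR 19.5 dB.
B: overshoot 5 dB → output overshoot 0.5 dB → GR 4.5 dB.
Difference: 15 dB in favour of A.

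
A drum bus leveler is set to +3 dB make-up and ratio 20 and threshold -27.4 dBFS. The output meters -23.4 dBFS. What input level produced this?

Remove make-up: -23.4 − 3 = -26.4 dBFS.
The compressed level sits -26.4 − (-27.4) = 1 dB over threshold.
Input overshoot = R × output overshoot = 20 dB → input = -27.4 + 20 = -7.4 dBFS.

-7.4 dBFS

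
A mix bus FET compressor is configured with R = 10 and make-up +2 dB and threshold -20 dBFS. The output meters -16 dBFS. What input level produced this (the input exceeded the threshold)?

Remove make-up: -16 − 2 = -18 dBFS.
Post-compression overshoot = -18 − (-20) = 2 dB.
Input overshoot = R × output overshoot = 20 dB → input = -20 + 20 = 0 dBFS.

0 dBFS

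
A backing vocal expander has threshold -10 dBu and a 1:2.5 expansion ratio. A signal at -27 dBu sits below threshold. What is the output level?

Undershoot = (-10) − (-27) = 17 dB.
At 1:2.5, that expands to 42.5 dB under threshold.
Output = -10 − 42.5 = -52.5 dBu.

-52.5 dBu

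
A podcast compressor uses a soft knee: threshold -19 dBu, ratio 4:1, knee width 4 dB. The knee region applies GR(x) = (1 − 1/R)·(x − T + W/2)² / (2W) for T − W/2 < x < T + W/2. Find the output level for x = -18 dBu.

-18.84375 dBu

x − T + W/2 = -18 − (-19) + 2 = 3.
GR = (1 − 1/4) × 3² / 8 = 0.75 × 9 / 8 = 0.84375 dB.
Output = -18 − 0.84375 = -18.84375 dBu.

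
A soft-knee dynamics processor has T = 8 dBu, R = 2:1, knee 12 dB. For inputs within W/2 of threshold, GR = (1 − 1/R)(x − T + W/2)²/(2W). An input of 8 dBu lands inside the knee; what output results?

x − T + W/2 = 8 − 8 + 6 = 6.
GR = (1 − 1/2) × 6² / 24 = 0.5 × 36 / 24 = 0.75 dB.
Output = 8 − 0.75 = 7.25 dBu.

7.25 dBu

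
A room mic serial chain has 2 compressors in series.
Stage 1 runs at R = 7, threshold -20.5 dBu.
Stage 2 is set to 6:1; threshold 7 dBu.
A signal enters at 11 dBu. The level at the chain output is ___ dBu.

Stage 1: 11 dBu is 31.5 dB over -20.5 dBu; at 7:1 that becomes 4.5 dB over, giving -16 dBu.
Stage 2: -16 dBu is at or below the 7 dBu threshold — no compression; output -16 dBu.

-16 dBu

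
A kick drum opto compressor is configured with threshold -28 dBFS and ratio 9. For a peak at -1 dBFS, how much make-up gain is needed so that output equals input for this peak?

Overshoot 27 dB → 27/9 = 3 dB after compression, so the compressed level is -28 + 3 = -25 dBFS.
Make-up = target − compressed = -1 − (-25) = 24 dB.

24 dB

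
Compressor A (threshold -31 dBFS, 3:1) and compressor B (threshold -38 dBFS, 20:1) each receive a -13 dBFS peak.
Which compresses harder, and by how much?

B, by 11.75 dB

A: 18 dB over, compressed to 6 dB over, so 12 dB of GR.
B: 25 dB over, compressed to 1.25 dB over, so 23.75 dB of GR.
Difference: 11.75 dB in favour of B.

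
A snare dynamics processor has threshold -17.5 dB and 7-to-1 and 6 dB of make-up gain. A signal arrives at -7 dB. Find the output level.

-10 dB

Overshoot: -7 − (-17.5) = 10.5 dB.
At 7:1 the overshoot is divided by 7, leaving 1.5 dB above threshold.
That puts the output at -16 dB; make-up adds 6 dB, giving -10 dB.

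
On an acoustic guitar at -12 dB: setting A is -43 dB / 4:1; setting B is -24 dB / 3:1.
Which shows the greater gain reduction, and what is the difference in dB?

A, by 15.25 dB

A: 31 dB over, compressed to 7.75 dB over, so 23.25 dB of GR.
B: 12 dB over, compressed to 4 dB over, so 8 dB of GR.
A reduces 15.25 dB more.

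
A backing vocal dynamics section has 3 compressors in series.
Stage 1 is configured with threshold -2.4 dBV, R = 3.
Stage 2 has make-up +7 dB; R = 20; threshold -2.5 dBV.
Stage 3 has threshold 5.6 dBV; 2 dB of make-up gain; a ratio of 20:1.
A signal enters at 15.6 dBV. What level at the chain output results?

6.805 dBV

Stage 1: 15.6 dBV is 18 dB over -2.4 dBV; at 3:1 that becomes 6 dB over, giving 3.6 dBV.
Stage 2: overshoot 6.1 dB → 6.1/20 = 0.305 dB → -2.195 dBV; +7 dB make-up → 4.805 dBV.
Stage 3: 4.805 dBV is at or below the 5.6 dBV threshold — no compression; make-up brings it to 6.805 dBV.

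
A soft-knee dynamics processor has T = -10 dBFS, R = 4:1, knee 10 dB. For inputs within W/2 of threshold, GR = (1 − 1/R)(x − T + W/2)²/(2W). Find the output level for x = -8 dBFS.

-9.8375 dBFS

x − T + W/2 = -8 − (-10) + 5 = 7.
GR = (1 − 1/4) × 7² / 20 = 0.75 × 49 / 20 = 1.8375 dB.
Output = -8 − 1.8375 = -9.8375 dBFS.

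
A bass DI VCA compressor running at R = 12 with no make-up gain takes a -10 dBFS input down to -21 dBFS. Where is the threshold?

-22 dBFS

Input is 12 dB above T (since output overshoot × R = input overshoot: (-21 − T)·12 = -10 − T gives T = -22 dBFS).
Check: -22 + (-10 − (-22))/12 = -22 + 1 = -21 dBFS. ✓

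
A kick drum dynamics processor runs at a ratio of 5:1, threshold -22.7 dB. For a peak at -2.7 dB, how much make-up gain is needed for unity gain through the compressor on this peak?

Without make-up, output = threshold + overshoot/5 = -22.7 + 4 = -18.7 dB.
Gap to target: 16 dB.

16 dB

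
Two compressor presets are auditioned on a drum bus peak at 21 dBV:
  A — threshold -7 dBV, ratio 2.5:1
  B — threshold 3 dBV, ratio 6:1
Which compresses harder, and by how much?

A: overshoot 28 dB → output overshoot 11.2 dB → GR 16.8 dB.
B: overshoot 18 dB → output overshoot 3 dB → GR 15 dB.
A reduces 1.8 dB more.

A, by 1.8 dB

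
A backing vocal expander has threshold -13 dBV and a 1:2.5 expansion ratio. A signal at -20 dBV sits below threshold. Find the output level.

The input is 7 dB below the -13 dBV threshold.
A 1:2.5 expander multiplies undershoot by 2.5: 7 × 2.5 = 17.5 dB below threshold.
Output = -13 − 17.5 = -30.5 dBV.

-30.5 dBV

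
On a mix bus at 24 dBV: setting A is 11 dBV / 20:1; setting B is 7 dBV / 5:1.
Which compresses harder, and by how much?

A: GR = 13 − 13/20 = 12.35 dB.
B: GR = 17 − 17/5 = 13.6 dB.
B applies 1.25 dB more gain reduction.

B, by 1.25 dB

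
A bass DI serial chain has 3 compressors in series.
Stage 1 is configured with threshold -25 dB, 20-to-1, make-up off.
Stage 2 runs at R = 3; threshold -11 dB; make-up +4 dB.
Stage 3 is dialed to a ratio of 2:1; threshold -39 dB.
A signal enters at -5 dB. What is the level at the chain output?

Stage 1: 20 dB above -25 dB, reduced 20:1 to 1 dB above → -24 dB.
Stage 2: -24 dB is at or below the -11 dB threshold — no compression; make-up brings it to -20 dB.
Stage 3: -20 dB is 19 dB over -39 dB; at 2:1 that becomes 9.5 dB over, giving -29.5 dB.

-29.5 dB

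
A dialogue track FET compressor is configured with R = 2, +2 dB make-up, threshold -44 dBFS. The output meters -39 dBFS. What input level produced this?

-38 dBFS

Before make-up, the level was -39 − 2 = -41 dBFS.
That's 3 dB above the -44 dBFS threshold.
Before 2:1 compression the overshoot was 3 × 2 = 6 dB, so input = -44 + 6 = -38 dBFS.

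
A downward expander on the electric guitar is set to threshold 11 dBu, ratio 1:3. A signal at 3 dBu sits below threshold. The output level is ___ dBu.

-13 dBu

The input is 8 dB below the 11 dBu threshold.
A 1:3 expander multiplies undershoot by 3: 8 × 3 = 24 dB below threshold.
Output = 11 − 24 = -13 dBu.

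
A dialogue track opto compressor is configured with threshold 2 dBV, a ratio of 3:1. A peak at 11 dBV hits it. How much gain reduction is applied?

Overshoot = 11 − 2 = 9 dB.
After 3:1 compression the overshoot becomes 9/3 = 3 dB.
Gain reduction = 9 − 3 = 6 dB.

6 dB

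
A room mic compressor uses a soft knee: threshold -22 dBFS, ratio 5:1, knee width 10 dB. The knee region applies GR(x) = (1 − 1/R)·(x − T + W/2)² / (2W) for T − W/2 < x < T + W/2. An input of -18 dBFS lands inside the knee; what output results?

x − T + W/2 = -18 − (-22) + 5 = 9.
GR = (1 − 1/5) × 9² / 20 = 0.8 × 81 / 20 = 3.24 dB.
Output = -18 − 3.24 = -21.24 dBFS.

-21.24 dBFS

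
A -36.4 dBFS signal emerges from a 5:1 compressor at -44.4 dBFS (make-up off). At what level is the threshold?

-46.4 dBFS

Let T be the threshold. Output overshoot = (input overshoot)/R, so -44.4 − T = (-36.4 − T)/5.
5·(-44.4 − T) = -36.4 − T → 4·T = -222 − (-36.4) = -185.6.
T = -185.6/4 = -46.4 dBFS.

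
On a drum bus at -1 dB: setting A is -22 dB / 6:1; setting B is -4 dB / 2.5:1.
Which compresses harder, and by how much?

A, by 15.7 dB

A: 21 dB over, compressed to 3.5 dB over, so 17.5 dB of GR.
B: 3 dB over, compressed to 1.2 dB over, so 1.8 dB of GR.
A reduces 15.7 dB more.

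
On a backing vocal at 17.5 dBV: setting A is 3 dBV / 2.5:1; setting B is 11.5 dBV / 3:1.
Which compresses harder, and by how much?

A: GR = 14.5 − 14.5/2.5 = 8.7 dB.
B: GR = 6 − 6/3 = 4 dB.
A applies 4.7 dB more gain reduction.

A, by 4.7 dB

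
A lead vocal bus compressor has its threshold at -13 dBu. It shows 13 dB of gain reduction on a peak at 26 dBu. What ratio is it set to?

1.5:1

Input overshoot = 26 − (-13) = 39 dB.
Output overshoot = 39 − 13 = 26 dB.
Ratio = input overshoot / output overshoot = 39 / 26 = 1.5.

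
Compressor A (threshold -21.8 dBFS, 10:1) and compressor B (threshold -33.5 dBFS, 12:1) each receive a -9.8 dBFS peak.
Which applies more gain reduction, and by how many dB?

A: 12 dB over, compressed to 1.2 dB over, so 10.8 dB of GR.
B: 23.7 dB over, compressed to 1.975 dB over, so 21.725 dB of GR.
Difference: 10.925 dB in favour of B.

B, by 10.925 dB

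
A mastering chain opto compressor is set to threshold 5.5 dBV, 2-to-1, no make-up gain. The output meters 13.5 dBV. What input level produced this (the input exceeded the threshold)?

Post-compression overshoot = 13.5 − 5.5 = 8 dB.
Undo the ratio: input overshoot = 8 × 2 = 16 dB, giving input = 21.5 dBV.

21.5 dBV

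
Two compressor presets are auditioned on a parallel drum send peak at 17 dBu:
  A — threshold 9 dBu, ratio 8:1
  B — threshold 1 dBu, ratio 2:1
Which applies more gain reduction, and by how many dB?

A: 8 dB over, compressed to 1 dB over, so 7 dB of GR.
B: 16 dB over, compressed to 8 dB over, so 8 dB of GR.
B applies 1 dB more gain reduction.

B, by 1 dB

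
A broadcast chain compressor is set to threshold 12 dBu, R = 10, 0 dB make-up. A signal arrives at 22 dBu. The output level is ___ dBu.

13 dBu

Overshoot: 22 − 12 = 10 dB.
The 10 dB excess becomes 1 dB after 10:1 reduction.
Output = 12 + 1 = 13 dBu.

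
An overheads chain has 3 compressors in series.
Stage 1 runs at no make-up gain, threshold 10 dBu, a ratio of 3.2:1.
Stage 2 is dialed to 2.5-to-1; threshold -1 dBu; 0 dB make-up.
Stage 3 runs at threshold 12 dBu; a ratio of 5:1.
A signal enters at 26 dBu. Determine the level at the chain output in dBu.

Stage 1: 26 dBu is 16 dB over 10 dBu; at 3.2:1 that becomes 5 dB over, giving 15 dBu.
Stage 2: overshoot 16 dB → 16/2.5 = 6.4 dB → 5.4 dBu.
Stage 3: 5.4 dBu ≤ 12 dBu, so stage 3 doesn't engage; output 5.4 dBu.

5.4 dBu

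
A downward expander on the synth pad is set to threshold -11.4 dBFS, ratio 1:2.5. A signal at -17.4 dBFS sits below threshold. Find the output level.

Undershoot = (-11.4) − (-17.4) = 6 dB.
At 1:2.5, that expands to 15 dB under threshold.
Output = -11.4 − 15 = -26.4 dBFS.

-26.4 dBFS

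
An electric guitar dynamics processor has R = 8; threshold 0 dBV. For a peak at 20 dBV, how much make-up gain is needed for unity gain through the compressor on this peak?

The peak compresses to 0 + 20/8 = 2.5 dBV.
To reach 20 dBV requires 20 − 2.5 = 17.5 dB of make-up.

17.5 dB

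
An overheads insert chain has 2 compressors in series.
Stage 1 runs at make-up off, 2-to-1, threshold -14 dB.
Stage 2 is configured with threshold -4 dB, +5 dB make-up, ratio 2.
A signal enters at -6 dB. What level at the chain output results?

Stage 1: overshoot 8 dB → 8/2 = 4 dB → -10 dB.
Stage 2: -10 dB ≤ -4 dB, so stage 2 doesn't engage; make-up brings it to -5 dB.

-5 dB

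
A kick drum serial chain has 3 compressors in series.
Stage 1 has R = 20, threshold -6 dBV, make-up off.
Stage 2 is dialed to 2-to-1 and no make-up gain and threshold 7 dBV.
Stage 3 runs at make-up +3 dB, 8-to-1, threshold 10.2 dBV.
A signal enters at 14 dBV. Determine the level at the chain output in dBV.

-2 dBV

Stage 1: overshoot 20 dB → 20/20 = 1 dB → -5 dBV.
Stage 2: -5 dBV ≤ 7 dBV, so stage 2 doesn't engage; output -5 dBV.
Stage 3: -5 dBV ≤ 10.2 dBV, so stage 3 doesn't engage; make-up brings it to -2 dBV.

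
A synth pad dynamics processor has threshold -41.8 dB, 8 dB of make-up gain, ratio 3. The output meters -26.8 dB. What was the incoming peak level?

-20.8 dB

Remove make-up: -26.8 − 8 = -34.8 dB.
The compressed level sits -34.8 − (-41.8) = 7 dB over threshold.
Undo the ratio: input overshoot = 7 × 3 = 21 dB, giving input = -20.8 dB.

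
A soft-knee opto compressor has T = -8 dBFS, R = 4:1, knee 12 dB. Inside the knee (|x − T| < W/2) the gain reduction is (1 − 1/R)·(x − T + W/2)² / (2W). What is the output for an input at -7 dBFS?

x − T + W/2 = -7 − (-8) + 6 = 7.
GR = (1 − 1/4) × 7² / 24 = 0.75 × 49 / 24 = 1.53125 dB.
Output = -7 − 1.53125 = -8.53125 dBFS.

-8.53125 dBFS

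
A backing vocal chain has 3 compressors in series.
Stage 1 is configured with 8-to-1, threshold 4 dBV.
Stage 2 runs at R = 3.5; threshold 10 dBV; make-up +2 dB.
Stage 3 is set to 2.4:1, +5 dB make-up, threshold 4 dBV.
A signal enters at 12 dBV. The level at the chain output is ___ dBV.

10.25 dBV

Stage 1: 8 dB above 4 dBV, reduced 8:1 to 1 dB above → 5 dBV.
Stage 2: 5 dBV ≤ 10 dBV, so stage 2 doesn't engage; make-up brings it to 7 dBV.
Stage 3: overshoot 3 dB → 3/2.4 = 1.25 dB → 5.25 dBV; +5 dB make-up → 10.25 dBV.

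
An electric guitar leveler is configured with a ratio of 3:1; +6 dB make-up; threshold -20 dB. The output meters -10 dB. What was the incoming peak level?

Remove make-up: -10 − 6 = -16 dB.
The compressed level sits -16 − (-20) = 4 dB over threshold.
Input overshoot = R × output overshoot = 12 dB → input = -20 + 12 = -8 dB.

-8 dB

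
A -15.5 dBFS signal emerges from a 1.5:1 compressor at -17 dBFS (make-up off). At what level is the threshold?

Gain reduction = -15.5 − (-17) = 1.5 dB; output overshoot = GR / (R − 1) = 1.5 / 0.5 = 3 dB.
Threshold = output − output overshoot = -17 − 3 = -20 dBFS.

-20 dBFS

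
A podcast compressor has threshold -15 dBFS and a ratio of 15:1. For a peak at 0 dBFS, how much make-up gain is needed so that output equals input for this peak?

Without make-up, output = threshold + overshoot/15 = -15 + 1 = -14 dBFS.
Gap to target: 14 dB.

14 dB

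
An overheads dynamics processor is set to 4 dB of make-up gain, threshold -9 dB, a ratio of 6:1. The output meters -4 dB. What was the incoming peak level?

Before make-up, the level was -4 − 4 = -8 dB.
The compressed level sits -8 − (-9) = 1 dB over threshold.
Before 6:1 compression the overshoot was 1 × 6 = 6 dB, so input = -9 + 6 = -3 dB.

-3 dB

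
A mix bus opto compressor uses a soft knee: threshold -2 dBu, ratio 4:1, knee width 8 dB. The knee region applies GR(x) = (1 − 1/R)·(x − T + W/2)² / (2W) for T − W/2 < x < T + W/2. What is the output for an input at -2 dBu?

x − T + W/2 = -2 − (-2) + 4 = 4.
GR = (1 − 1/4) × 4² / 16 = 0.75 × 16 / 16 = 0.75 dB.
Output = -2 − 0.75 = -2.75 dBu.

-2.75 dBu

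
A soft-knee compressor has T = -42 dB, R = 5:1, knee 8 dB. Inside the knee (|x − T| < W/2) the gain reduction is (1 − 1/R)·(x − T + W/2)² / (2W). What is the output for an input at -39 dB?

x − T + W/2 = -39 − (-42) + 4 = 7.
GR = (1 − 1/5) × 7² / 16 = 0.8 × 49 / 16 = 2.45 dB.
Output = -39 − 2.45 = -41.45 dB.

-41.45 dB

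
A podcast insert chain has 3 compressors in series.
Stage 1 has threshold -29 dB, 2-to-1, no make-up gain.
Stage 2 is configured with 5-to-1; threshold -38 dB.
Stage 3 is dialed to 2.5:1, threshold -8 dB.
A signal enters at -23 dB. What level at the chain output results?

-35.6 dB

Stage 1: overshoot 6 dB → 6/2 = 3 dB → -26 dB.
Stage 2: -26 dB is 12 dB over -38 dB; at 5:1 that becomes 2.4 dB over, giving -35.6 dB.
Stage 3: -35.6 dB ≤ -8 dB, so stage 3 doesn't engage; output -35.6 dB.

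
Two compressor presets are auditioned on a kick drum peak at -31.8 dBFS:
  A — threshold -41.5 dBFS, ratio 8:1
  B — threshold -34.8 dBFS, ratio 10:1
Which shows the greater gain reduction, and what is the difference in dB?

A: overshoot 9.7 dB → output overshoot 1.2125 dB → GR 8.4875 dB.
B: overshoot 3 dB → output overshoot 0.3 dB → GR 2.7 dB.
A reduces 5.7875 dB more.

A, by 5.7875 dB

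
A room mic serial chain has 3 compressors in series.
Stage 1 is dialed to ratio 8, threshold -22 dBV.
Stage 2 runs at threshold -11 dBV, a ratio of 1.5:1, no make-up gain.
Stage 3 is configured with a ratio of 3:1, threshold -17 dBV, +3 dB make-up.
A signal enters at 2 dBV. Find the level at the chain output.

-16 dBV

Stage 1: 24 dB above -22 dBV, reduced 8:1 to 3 dB above → -19 dBV.
Stage 2: below threshold (-19 ≤ -11); passes unchanged; output -19 dBV.
Stage 3: -19 dBV is at or below the -17 dBV threshold — no compression; make-up brings it to -16 dBV.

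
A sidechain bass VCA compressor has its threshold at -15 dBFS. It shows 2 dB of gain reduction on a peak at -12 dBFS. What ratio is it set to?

3:1

Input overshoot = -12 − (-15) = 3 dB.
Output overshoot = 3 − 2 = 1 dB.
Ratio = input overshoot / output overshoot = 3 / 1 = 3.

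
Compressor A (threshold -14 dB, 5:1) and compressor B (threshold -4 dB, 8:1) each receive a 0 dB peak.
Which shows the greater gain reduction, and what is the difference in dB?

A: GR = 14 − 14/5 = 11.2 dB.
B: GR = 4 − 4/8 = 3.5 dB.
A reduces 7.7 dB more.

A, by 7.7 dB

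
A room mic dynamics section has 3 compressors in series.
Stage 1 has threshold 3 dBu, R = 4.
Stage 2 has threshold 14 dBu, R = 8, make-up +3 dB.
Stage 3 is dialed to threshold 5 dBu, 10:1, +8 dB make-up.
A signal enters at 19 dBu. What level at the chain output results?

13.5 dBu

Stage 1: 19 dBu is 16 dB over 3 dBu; at 4:1 that becomes 4 dB over, giving 7 dBu.
Stage 2: 7 dBu ≤ 14 dBu, so stage 2 doesn't engage; make-up brings it to 10 dBu.
Stage 3: 10 dBu is 5 dB over 5 dBu; at 10:1 that becomes 0.5 dB over, giving 5.5 dBu; +8 dB make-up → 13.5 dBu.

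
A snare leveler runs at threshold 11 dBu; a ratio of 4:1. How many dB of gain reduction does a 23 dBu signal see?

23 dBu exceeds the threshold by 12 dB.
After 4:1 compression the overshoot becomes 12/4 = 3 dB.
Gain reduction = 12 − 3 = 9 dB.

9 dB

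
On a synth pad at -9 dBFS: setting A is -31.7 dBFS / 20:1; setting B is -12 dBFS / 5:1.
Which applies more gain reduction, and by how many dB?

A, by 19.165 dB

A: overshoot 22.7 dB → output overshoot 1.135 dB → GR 21.565 dB.
B: overshoot 3 dB → output overshoot 0.6 dB → GR 2.4 dB.
Difference: 19.165 dB in favour of A.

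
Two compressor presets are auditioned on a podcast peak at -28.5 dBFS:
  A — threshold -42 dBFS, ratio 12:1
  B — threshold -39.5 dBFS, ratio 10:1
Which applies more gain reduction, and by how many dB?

A: 13.5 dB over, compressed to 1.125 dB over, so 12.375 dB of GR.
B: 11 dB over, compressed to 1.1 dB over, so 9.9 dB of GR.
A applies 2.475 dB more gain reduction.

A, by 2.475 dB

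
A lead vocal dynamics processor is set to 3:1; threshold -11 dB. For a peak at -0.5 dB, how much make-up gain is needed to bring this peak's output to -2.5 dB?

5 dB

Overshoot 10.5 dB → 10.5/3 = 3.5 dB after compression, so the compressed level is -11 + 3.5 = -7.5 dB.
Make-up = target − compressed = -2.5 − (-7.5) = 5 dB.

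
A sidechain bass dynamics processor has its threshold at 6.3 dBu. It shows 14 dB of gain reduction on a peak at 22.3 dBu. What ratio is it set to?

Input overshoot = 22.3 − 6.3 = 16 dB.
Output overshoot = 16 − 14 = 2 dB.
Ratio = input overshoot / output overshoot = 16 / 2 = 8.

8:1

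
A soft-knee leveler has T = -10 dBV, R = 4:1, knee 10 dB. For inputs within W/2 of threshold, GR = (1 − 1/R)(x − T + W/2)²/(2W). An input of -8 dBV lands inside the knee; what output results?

-9.8375 dBV

x − T + W/2 = -8 − (-10) + 5 = 7.
GR = (1 − 1/4) × 7² / 20 = 0.75 × 49 / 20 = 1.8375 dB.
Output = -8 − 1.8375 = -9.8375 dBV.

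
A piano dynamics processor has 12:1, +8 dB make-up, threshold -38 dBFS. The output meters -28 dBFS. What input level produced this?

Stripping the +8 dB make-up gives -36 dBFS at the gain stage.
That's 2 dB above the -38 dBFS threshold.
Undo the ratio: input overshoot = 2 × 12 = 24 dB, giving input = -14 dBFS.

-14 dBFS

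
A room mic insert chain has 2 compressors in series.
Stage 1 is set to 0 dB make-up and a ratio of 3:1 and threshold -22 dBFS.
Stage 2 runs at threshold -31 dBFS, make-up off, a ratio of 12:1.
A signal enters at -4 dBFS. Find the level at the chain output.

-29.75 dBFS

Stage 1: 18 dB above -22 dBFS, reduced 3:1 to 6 dB above → -16 dBFS.
Stage 2: 15 dB above -31 dBFS, reduced 12:1 to 1.25 dB above → -29.75 dBFS.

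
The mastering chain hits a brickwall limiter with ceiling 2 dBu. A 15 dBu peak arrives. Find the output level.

2 dBu

The limiter clamps the peak to its 2 dBu ceiling.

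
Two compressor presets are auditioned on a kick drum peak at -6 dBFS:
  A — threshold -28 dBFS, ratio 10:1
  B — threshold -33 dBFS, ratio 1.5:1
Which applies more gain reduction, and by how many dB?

A, by 10.8 dB

A: overshoot 22 dB → output overshoot 2.2 dB → GR 19.8 dB.
B: overshoot 27 dB → output overshoot 18 dB → GR 9 dB.
A reduces 10.8 dB more.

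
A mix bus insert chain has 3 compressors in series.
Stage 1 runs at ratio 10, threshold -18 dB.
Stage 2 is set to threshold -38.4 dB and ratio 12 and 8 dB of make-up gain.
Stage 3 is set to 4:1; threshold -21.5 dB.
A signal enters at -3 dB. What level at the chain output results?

-28.575 dB

Stage 1: 15 dB above -18 dB, reduced 10:1 to 1.5 dB above → -16.5 dB.
Stage 2: -16.5 dB is 21.9 dB over -38.4 dB; at 12:1 that becomes 1.825 dB over, giving -36.575 dB; +8 dB make-up → -28.575 dB.
Stage 3: -28.575 dB is at or below the -21.5 dB threshold — no compression; output -28.575 dB.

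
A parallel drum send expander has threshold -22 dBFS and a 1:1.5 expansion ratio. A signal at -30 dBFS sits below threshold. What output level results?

Below threshold, a 1:1.5 expander applies gain = (1.5−1)×(T − x) of attenuation.
(1.5−1) × 8 = 4 dB, so output = -30 − 4 = -34 dBFS.

-34 dBFS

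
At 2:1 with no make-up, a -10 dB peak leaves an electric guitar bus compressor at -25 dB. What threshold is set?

-40 dB

Gain reduction = -10 − (-25) = 15 dB; output overshoot = GR / (R − 1) = 15 / 1 = 15 dB.
Threshold = output − output overshoot = -25 − 15 = -40 dB.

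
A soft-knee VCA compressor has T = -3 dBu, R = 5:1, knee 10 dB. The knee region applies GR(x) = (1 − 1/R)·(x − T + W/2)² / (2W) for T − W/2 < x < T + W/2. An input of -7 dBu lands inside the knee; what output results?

x − T + W/2 = -7 − (-3) + 5 = 1.
GR = (1 − 1/5) × 1² / 20 = 0.8 × 1 / 20 = 0.04 dB.
Output = -7 − 0.04 = -7.04 dBu.

-7.04 dBu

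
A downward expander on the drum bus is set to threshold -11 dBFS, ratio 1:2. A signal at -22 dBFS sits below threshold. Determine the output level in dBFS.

Below threshold, a 1:2 expander applies gain = (2−1)×(T − x) of attenuation.
(2−1) × 11 = 11 dB, so output = -22 − 11 = -33 dBFS.

-33 dBFS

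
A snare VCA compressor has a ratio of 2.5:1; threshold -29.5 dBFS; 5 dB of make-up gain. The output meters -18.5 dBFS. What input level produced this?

-14.5 dBFS

Before make-up, the level was -18.5 − 5 = -23.5 dBFS.
That's 6 dB above the -29.5 dBFS threshold.
Input overshoot = R × output overshoot = 15 dB → input = -29.5 + 15 = -14.5 dBFS.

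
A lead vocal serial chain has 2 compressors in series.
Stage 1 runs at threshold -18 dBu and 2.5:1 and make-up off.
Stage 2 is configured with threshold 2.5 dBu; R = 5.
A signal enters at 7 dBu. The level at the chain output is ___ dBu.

-8 dBu

Stage 1: 7 dBu is 25 dB over -18 dBu; at 2.5:1 that becomes 10 dB over, giving -8 dBu.
Stage 2: below threshold (-8 ≤ 2.5); passes unchanged; output -8 dBu.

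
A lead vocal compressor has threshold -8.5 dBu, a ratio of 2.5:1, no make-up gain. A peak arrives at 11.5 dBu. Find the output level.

Overshoot: 11.5 − (-8.5) = 20 dB.
The 20 dB excess becomes 8 dB after 2.5:1 reduction.
That puts the output at -0.5 dBu.

-0.5 dBu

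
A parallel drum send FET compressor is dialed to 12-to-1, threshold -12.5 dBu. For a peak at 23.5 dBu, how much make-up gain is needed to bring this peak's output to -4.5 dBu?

The peak compresses to -12.5 + 36/12 = -9.5 dBu.
To reach -4.5 dBu requires -4.5 − (-9.5) = 5 dB of make-up.

5 dB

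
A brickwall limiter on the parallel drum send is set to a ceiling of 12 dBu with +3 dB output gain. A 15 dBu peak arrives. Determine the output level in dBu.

At ∞:1, everything above 12 dBu is held at the ceiling.
Output gain then adds 3 dB: 12 + 3 = 15 dBu.

15 dBu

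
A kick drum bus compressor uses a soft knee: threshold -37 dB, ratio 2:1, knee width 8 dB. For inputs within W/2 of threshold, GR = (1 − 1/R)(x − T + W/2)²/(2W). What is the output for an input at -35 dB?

-36.125 dB

x − T + W/2 = -35 − (-37) + 4 = 6.
GR = (1 − 1/2) × 6² / 16 = 0.5 × 36 / 16 = 1.125 dB.
Output = -35 − 1.125 = -36.125 dB.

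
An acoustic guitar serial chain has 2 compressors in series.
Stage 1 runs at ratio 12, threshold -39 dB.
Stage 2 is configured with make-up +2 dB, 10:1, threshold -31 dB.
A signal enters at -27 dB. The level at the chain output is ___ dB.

Stage 1: -27 dB is 12 dB over -39 dB; at 12:1 that becomes 1 dB over, giving -38 dB.
Stage 2: below threshold (-38 ≤ -31); passes unchanged; make-up brings it to -36 dB.

-36 dB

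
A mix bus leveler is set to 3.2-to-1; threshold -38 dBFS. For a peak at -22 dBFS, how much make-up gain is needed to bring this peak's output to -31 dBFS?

2 dB

The peak compresses to -38 + 16/3.2 = -33 dBFS.
To reach -31 dBFS requires -31 − (-33) = 2 dB of make-up.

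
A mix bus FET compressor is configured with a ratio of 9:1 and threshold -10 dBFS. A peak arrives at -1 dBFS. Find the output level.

-9 dBFS

-1 dBFS sits 9 dB over threshold.
The 9 dB excess becomes 1 dB after 9:1 reduction.
That puts the output at -9 dBFS.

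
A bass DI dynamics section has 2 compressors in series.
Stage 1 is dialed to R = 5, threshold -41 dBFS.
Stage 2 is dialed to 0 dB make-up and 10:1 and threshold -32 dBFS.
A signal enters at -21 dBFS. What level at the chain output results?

Stage 1: overshoot 20 dB → 20/5 = 4 dB → -37 dBFS.
Stage 2: below threshold (-37 ≤ -32); passes unchanged; output -37 dBFS.

-37 dBFS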